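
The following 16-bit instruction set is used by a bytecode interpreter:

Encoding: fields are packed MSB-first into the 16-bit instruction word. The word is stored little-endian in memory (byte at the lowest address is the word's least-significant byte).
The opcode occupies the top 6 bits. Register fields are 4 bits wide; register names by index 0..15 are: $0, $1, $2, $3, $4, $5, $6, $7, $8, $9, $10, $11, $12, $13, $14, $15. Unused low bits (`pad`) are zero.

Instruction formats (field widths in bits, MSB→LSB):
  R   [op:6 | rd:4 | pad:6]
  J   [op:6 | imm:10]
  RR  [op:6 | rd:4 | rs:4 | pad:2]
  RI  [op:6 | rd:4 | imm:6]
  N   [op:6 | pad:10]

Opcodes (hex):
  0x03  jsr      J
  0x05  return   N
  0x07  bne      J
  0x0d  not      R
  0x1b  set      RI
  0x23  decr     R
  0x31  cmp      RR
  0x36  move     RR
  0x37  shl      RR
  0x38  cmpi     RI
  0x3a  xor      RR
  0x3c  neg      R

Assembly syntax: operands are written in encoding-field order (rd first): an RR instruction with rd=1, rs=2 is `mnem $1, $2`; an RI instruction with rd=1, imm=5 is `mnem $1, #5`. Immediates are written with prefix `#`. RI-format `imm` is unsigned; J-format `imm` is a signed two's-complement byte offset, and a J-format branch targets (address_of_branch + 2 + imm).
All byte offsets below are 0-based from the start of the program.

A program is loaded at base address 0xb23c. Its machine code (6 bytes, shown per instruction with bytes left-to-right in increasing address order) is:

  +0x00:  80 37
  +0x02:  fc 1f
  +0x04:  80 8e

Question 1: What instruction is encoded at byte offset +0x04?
decr $10

[04] 80 8e → 0x8e80
  op=0x8e80>>10=0x23 ⇒ decr (R)
  [9:6] rd=10 = $10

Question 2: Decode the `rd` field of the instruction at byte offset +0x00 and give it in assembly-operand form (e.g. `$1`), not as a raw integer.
$14

off 0x00: read 80 37 as little → 0x3780
  top 6b → 0xd → not [R]
  rd: (w>>6)&0xf=0xe → $14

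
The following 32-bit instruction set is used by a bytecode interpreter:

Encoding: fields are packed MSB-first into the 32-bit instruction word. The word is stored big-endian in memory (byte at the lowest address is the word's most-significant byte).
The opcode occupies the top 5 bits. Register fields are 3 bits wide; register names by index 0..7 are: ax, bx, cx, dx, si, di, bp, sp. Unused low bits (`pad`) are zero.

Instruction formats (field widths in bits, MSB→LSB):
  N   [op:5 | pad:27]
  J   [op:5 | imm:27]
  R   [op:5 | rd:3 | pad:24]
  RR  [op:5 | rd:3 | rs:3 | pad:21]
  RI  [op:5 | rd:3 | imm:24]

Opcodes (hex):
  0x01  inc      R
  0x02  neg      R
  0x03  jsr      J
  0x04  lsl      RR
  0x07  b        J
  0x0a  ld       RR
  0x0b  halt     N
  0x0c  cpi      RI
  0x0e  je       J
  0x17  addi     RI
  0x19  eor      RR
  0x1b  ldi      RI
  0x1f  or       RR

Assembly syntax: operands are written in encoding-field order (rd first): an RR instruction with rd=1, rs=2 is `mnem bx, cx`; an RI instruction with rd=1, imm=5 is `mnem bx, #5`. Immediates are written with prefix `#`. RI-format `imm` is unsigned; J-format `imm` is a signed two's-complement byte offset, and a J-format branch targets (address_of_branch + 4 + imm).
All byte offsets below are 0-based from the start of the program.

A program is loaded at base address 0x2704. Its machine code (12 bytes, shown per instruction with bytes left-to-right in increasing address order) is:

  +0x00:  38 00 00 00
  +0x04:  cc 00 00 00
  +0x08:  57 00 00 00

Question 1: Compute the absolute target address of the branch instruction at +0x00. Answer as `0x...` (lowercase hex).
+0x00: 38 00 00 00 ⇒ word 0x38000000 (big)
  opcode bits[31:27]=0x7: b/J
  imm: (w>>0)&0x7ffffff=0x0 → #0
  target = base 0x2704 + off 0x00 + 4 + imm 0 = 0x2708

0x2708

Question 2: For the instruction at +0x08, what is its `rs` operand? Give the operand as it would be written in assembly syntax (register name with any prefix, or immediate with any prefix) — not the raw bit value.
[08] 57 00 00 00 → 0x57000000
  opcode bits[31:27]=0xa: ld/RR
  rd: (w>>24)&0x7=0x7 → sp
  rs: (w>>21)&0x7=0x0 → ax

ax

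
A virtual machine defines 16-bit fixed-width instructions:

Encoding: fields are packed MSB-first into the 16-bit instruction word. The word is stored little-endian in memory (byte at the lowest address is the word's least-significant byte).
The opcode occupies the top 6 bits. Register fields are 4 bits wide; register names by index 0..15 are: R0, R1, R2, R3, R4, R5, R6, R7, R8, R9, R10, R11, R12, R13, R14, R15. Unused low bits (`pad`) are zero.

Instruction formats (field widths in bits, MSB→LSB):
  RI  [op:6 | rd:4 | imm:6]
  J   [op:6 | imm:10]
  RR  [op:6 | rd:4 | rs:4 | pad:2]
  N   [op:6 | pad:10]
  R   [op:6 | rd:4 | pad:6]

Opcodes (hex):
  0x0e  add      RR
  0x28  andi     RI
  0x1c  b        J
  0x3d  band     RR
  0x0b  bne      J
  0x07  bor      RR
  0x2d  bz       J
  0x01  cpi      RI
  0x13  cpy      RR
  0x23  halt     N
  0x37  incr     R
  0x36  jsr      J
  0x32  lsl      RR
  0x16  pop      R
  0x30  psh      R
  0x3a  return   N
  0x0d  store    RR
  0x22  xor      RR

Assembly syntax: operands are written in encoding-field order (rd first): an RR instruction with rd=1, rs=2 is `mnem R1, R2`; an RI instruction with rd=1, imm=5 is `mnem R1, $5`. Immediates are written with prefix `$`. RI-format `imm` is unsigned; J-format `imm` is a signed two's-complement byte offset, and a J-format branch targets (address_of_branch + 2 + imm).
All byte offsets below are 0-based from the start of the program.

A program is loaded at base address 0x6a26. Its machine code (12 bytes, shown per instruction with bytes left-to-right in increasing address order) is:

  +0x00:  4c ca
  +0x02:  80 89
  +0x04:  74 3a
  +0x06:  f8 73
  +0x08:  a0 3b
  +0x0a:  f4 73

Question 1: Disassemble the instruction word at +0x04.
add R9, R13

@+04  little-endian(74 3a) = 0x3a74
  op=0x3a74>>10=0xe ⇒ add (RR)
  rd: (w>>6)&0xf=0x9 → R9
  rs: (w>>2)&0xf=0xd → R13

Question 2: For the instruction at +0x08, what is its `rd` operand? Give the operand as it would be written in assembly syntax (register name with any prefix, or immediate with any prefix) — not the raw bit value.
R14

+0x08: a0 3b ⇒ word 0x3ba0 (little)
  top 6b → 0xe → add [RR]
  rd@[9:6]=0xe ⇒ R14
  rs@[5:2]=0x8 ⇒ R8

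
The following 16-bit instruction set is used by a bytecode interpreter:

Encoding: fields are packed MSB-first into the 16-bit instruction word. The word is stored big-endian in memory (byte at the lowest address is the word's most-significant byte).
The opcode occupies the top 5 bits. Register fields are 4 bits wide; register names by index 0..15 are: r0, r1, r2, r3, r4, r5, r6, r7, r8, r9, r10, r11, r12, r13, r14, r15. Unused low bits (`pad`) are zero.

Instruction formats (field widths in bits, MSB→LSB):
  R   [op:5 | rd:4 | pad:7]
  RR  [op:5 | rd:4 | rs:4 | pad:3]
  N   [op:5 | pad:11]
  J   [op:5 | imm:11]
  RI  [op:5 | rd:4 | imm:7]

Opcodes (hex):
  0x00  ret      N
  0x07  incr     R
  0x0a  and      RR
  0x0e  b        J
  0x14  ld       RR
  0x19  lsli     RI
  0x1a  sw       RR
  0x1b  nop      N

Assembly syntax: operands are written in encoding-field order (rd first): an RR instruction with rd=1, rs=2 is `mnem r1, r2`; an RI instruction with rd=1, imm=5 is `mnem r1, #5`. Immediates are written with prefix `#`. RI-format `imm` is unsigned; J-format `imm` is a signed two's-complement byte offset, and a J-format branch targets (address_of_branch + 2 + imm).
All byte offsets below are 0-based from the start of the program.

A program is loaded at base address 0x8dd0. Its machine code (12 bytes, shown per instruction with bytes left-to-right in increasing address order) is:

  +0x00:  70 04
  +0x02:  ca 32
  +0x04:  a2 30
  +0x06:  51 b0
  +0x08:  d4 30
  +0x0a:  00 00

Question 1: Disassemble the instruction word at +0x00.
+0x00: 70 04 ⇒ word 0x7004 (big)
  op=0x7004>>11=0xe ⇒ b (J)
  imm: (w>>0)&0x7ff=0x4 → #4

b #4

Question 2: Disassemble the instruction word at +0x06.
and r3, r6

off 0x06: read 51 b0 as big → 0x51b0
  top 5b → 0xa → and [RR]
  [10:7] rd=3 = r3
  [6:3] rs=6 = r6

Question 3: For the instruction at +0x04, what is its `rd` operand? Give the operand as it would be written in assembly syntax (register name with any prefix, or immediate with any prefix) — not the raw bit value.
@+04  big-endian(a2 30) = 0xa230
  opcode bits[15:11]=0x14: ld/RR
  [10:7] rd=4 = r4
  [6:3] rs=6 = r6

r4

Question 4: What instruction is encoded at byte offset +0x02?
lsli r4, #50

[02] ca 32 → 0xca32
  opcode bits[15:11]=0x19: lsli/RI
  rd: (w>>7)&0xf=0x4 → r4
  imm: (w>>0)&0x7f=0x32 → #50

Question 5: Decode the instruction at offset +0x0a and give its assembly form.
ret

@+0a  big-endian(00 00) = 0x0000
  op=0x0000>>11=0x0 ⇒ ret (N)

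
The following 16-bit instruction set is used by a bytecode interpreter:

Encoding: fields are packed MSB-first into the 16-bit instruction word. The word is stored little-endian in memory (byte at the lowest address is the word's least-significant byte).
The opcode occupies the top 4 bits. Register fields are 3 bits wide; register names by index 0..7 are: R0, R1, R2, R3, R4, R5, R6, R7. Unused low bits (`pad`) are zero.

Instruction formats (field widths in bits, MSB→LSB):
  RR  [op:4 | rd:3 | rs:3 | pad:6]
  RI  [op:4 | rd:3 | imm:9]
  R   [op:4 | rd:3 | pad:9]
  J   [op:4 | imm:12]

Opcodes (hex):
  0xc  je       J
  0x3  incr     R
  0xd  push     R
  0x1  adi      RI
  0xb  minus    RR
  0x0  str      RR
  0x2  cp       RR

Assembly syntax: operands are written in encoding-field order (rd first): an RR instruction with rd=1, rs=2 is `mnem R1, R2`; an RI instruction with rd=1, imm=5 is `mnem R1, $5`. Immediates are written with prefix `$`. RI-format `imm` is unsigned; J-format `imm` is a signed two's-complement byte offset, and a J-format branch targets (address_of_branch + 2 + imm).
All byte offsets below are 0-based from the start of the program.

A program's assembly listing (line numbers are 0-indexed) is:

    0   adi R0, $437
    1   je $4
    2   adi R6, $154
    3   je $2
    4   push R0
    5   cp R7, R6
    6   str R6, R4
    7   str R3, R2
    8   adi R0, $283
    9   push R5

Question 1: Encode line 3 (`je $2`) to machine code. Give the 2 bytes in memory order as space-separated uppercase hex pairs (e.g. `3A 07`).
3. je fields op=0xc:4|imm=2:12 → word c002h → 02 c0

02 C0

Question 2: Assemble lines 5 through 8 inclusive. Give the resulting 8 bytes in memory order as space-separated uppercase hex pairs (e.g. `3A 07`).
L5: cp op=0x2:4|rd=7:3|rs=6:3|pad=0:6 ⇒ 0x2f80 ⇒ little 80 2f
L6: str op=0x0:4|rd=6:3|rs=4:3|pad=0:6 ⇒ 0x0d00 ⇒ little 00 0d
L7: str op=0x0:4|rd=3:3|rs=2:3|pad=0:6 ⇒ 0x0680 ⇒ little 80 06
L8: adi op=0x1:4|rd=0:3|imm=283:9 ⇒ 0x111b ⇒ little 1b 11

80 2F 00 0D 80 06 1B 11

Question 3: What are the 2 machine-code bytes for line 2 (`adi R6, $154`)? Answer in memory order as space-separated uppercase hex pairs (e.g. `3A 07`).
L2: adi op=0x1:4|rd=6:3|imm=154:9 ⇒ 0x1c9a ⇒ little 9a 1c

9A 1C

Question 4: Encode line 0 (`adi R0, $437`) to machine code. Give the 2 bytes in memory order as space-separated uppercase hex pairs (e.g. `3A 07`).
0. adi fields op=0x1:4|rd=0:3|imm=437:9 → word 11b5h → b5 11

B5 11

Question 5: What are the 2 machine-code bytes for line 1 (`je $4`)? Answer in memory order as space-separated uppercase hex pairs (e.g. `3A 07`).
04 C0

L1: je op=0xc:4|imm=4:12 ⇒ 0xc004 ⇒ little 04 c0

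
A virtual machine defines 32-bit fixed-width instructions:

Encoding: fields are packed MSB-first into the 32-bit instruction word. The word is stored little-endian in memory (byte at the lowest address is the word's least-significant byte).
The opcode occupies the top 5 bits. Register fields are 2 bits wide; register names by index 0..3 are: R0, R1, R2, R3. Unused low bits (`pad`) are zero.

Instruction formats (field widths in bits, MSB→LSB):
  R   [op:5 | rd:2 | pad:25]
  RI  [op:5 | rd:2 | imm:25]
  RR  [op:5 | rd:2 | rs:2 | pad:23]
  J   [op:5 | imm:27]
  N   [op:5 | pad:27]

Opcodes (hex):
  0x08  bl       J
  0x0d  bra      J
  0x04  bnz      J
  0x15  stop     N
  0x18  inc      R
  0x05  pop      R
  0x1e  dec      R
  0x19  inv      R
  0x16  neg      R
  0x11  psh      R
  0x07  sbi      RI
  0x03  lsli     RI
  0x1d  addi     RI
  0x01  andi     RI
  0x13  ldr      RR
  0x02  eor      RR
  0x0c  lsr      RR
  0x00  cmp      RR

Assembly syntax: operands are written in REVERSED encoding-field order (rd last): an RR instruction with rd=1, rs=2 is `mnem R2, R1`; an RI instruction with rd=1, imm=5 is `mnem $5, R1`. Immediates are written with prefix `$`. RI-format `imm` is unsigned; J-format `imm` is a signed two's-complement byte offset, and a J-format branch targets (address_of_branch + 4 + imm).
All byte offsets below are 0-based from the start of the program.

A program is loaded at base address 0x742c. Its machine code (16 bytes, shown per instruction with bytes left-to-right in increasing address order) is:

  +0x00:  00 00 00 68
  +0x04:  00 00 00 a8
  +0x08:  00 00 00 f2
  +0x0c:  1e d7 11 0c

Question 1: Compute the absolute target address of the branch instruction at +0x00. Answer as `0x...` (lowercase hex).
off 0x00: read 00 00 00 68 as little → 0x68000000
  op=0x68000000>>27=0xd ⇒ bra (J)
  [26:0] imm=0 = $0
  target = base 0x742c + off 0x00 + 4 + imm 0 = 0x7430

0x7430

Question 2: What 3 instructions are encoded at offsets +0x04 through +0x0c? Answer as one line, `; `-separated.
@+04  little-endian(00 00 00 a8) = 0xa8000000
  top 5b → 0x15 → stop [N]
@+08  little-endian(00 00 00 f2) = 0xf2000000
  top 5b → 0x1e → dec [R]
  rd: (w>>25)&0x3=0x1 → R1
@+0c  little-endian(1e d7 11 0c) = 0x0c11d71e
  top 5b → 0x1 → andi [RI]
  rd: (w>>25)&0x3=0x2 → R2
  imm: (w>>0)&0x1ffffff=0x11d71e → $1169182

stop; dec R1; andi $1169182, R2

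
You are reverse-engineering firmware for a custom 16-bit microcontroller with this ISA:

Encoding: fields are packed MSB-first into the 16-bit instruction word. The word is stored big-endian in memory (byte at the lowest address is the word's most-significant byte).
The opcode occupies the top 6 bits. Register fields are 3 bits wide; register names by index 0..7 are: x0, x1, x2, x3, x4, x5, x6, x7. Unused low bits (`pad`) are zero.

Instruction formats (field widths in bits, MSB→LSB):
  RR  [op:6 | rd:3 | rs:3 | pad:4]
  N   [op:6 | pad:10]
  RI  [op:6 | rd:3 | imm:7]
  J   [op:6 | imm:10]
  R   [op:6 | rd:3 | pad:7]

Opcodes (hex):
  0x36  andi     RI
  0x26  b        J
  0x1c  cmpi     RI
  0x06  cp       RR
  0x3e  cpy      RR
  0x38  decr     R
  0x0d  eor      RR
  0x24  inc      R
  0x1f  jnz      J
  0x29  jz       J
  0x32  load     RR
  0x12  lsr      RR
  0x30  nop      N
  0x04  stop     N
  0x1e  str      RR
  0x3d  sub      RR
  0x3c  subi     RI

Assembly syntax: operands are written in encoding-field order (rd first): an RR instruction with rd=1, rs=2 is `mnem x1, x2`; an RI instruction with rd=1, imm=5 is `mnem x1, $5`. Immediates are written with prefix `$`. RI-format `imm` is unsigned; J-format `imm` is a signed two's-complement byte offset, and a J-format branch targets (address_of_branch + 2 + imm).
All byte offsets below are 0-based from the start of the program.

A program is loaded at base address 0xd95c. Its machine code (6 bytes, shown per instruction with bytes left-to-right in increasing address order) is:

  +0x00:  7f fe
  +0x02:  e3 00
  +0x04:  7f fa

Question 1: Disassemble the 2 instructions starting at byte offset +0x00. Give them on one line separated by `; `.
+0x00: 7f fe ⇒ word 0x7ffe (big)
  top 6b → 0x1f → jnz [J]
  imm@[9:0]=0x3fe (s10→-2) ⇒ $-2
+0x02: e3 00 ⇒ word 0xe300 (big)
  top 6b → 0x38 → decr [R]
  rd@[9:7]=0x6 ⇒ x6

jnz $-2; decr x6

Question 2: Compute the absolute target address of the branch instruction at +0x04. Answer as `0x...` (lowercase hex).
0xd95c

off 0x04: read 7f fa as big → 0x7ffa
  op=0x7ffa>>10=0x1f ⇒ jnz (J)
  imm: (w>>0)&0x3ff=0x3fa (s10→-6) → $-6
  target = base 0xd95c + off 0x04 + 2 + imm -6 = 0xd95c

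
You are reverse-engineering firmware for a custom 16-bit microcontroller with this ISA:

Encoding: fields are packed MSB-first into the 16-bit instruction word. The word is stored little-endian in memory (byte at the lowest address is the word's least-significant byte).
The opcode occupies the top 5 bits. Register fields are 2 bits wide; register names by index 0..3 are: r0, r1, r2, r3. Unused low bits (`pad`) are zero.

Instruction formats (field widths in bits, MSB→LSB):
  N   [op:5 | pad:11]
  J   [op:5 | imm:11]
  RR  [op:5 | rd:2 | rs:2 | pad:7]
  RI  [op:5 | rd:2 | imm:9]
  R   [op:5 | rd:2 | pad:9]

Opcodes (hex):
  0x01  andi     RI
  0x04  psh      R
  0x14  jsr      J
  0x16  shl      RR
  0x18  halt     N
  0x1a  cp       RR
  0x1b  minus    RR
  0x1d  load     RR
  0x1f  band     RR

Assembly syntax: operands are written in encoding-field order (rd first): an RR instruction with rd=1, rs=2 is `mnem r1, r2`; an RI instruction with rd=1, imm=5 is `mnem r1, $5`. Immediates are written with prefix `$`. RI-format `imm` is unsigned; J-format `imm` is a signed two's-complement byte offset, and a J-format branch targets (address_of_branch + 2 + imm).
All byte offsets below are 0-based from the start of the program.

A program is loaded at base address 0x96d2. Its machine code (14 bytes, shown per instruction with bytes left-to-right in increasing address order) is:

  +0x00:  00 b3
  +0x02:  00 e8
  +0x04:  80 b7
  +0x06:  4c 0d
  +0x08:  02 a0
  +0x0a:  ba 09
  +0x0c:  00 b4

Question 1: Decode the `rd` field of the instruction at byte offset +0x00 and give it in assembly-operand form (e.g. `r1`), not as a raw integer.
@+00  little-endian(00 b3) = 0xb300
  opcode bits[15:11]=0x16: shl/RR
  rd@[10:9]=0x1 ⇒ r1
  rs@[8:7]=0x2 ⇒ r2

r1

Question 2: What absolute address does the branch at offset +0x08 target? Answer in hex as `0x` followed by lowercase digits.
0x96de

off 0x08: read 02 a0 as little → 0xa002
  op=0xa002>>11=0x14 ⇒ jsr (J)
  imm: (w>>0)&0x7ff=0x2 → $2
  target = base 0x96d2 + off 0x08 + 2 + imm 2 = 0x96de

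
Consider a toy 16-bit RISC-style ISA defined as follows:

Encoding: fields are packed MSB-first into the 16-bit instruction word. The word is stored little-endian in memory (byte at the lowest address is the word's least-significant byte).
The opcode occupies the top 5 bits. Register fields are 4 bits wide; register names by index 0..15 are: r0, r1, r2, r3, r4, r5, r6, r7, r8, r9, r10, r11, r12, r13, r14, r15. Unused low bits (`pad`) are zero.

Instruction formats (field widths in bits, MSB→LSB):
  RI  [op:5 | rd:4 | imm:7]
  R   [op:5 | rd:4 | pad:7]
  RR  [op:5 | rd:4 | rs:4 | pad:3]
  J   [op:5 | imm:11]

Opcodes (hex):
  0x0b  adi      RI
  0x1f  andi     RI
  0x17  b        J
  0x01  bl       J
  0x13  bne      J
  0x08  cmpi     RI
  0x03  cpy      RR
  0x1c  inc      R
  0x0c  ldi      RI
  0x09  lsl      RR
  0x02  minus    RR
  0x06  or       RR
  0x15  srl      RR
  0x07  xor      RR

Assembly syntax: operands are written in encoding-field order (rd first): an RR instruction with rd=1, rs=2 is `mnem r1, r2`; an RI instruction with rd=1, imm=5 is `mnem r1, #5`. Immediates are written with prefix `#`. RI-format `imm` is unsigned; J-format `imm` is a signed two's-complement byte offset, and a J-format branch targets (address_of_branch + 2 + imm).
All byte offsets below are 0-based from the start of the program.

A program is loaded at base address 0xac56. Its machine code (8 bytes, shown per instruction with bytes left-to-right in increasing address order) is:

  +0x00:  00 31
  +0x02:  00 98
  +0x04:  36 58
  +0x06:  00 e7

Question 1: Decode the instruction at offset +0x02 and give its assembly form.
bne #0

+0x02: 00 98 ⇒ word 0x9800 (little)
  top 5b → 0x13 → bne [J]
  imm@[10:0]=0x0 ⇒ #0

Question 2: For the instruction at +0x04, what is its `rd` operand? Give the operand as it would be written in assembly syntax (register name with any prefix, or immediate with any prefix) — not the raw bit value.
+0x04: 36 58 ⇒ word 0x5836 (little)
  op=0x5836>>11=0xb ⇒ adi (RI)
  [10:7] rd=0 = r0
  [6:0] imm=54 = #54

r0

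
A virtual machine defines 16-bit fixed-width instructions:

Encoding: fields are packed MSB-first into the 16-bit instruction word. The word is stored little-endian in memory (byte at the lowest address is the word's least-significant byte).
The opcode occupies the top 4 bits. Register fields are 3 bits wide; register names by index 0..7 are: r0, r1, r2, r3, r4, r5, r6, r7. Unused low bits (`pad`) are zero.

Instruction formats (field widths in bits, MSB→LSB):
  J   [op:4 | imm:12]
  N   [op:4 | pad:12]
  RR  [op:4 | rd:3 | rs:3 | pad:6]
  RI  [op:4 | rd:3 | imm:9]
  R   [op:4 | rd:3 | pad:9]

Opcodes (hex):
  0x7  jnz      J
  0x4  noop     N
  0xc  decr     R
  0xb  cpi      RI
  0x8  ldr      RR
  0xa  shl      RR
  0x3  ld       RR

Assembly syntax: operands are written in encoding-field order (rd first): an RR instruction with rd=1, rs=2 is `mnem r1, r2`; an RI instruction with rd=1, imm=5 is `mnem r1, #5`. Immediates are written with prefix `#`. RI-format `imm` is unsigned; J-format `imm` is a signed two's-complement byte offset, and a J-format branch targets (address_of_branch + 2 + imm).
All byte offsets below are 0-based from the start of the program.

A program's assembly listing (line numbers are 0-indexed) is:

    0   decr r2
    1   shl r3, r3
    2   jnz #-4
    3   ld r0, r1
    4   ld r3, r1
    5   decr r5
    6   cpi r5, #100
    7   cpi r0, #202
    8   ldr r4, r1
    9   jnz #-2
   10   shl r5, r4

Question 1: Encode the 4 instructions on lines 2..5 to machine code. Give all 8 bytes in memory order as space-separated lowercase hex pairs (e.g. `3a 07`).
L2: jnz op=0x7:4|imm=-4:12 ⇒ 0x7ffc ⇒ little fc 7f
L3: ld op=0x3:4|rd=0:3|rs=1:3|pad=0:6 ⇒ 0x3040 ⇒ little 40 30
L4: ld op=0x3:4|rd=3:3|rs=1:3|pad=0:6 ⇒ 0x3640 ⇒ little 40 36
L5: decr op=0xc:4|rd=5:3|pad=0:9 ⇒ 0xca00 ⇒ little 00 ca

fc 7f 40 30 40 36 00 ca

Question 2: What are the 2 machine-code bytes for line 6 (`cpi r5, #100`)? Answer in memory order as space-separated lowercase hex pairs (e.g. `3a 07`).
64 ba

line 6 (cpi): pack op=0xb:4|rd=5:3|imm=100:9 = 0xba64; little→ 64 ba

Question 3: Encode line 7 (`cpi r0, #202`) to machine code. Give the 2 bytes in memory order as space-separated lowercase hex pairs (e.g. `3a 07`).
7. cpi fields op=0xb:4|rd=0:3|imm=202:9 → word b0cah → ca b0

ca b0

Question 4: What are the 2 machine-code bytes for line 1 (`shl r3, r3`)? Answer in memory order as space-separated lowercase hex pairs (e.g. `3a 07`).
1. shl fields op=0xa:4|rd=3:3|rs=3:3|pad=0:6 → word a6c0h → c0 a6

c0 a6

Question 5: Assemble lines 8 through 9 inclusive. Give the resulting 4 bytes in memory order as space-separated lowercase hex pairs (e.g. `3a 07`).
40 88 fe 7f

line 8 (ldr): pack op=0x8:4|rd=4:3|rs=1:3|pad=0:6 = 0x8840; little→ 40 88
line 9 (jnz): pack op=0x7:4|imm=-2:12 = 0x7ffe; little→ fe 7f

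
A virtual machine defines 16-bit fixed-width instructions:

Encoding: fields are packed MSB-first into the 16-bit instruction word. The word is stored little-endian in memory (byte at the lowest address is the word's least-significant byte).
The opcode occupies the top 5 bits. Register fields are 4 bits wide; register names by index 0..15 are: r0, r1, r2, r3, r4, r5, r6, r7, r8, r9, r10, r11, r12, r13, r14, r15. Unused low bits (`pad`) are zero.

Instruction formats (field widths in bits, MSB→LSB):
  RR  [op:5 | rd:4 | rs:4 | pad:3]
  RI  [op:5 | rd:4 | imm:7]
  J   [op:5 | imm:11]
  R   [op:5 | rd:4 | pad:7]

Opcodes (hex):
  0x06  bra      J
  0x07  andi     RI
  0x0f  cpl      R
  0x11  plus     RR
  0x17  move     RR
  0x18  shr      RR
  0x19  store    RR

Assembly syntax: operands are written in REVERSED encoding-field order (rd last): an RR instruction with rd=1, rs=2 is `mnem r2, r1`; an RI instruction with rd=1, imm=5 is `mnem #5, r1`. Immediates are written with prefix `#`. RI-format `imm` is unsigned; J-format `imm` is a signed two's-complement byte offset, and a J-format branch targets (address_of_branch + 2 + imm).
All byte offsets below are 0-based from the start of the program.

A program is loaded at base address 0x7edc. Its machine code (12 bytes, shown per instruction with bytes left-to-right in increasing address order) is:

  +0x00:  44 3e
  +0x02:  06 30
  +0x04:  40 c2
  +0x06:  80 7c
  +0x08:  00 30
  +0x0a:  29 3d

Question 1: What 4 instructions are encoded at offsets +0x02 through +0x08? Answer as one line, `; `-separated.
+0x02: 06 30 ⇒ word 0x3006 (little)
  op=0x3006>>11=0x6 ⇒ bra (J)
  imm: (w>>0)&0x7ff=0x6 → #6
+0x04: 40 c2 ⇒ word 0xc240 (little)
  op=0xc240>>11=0x18 ⇒ shr (RR)
  rd: (w>>7)&0xf=0x4 → r4
  rs: (w>>3)&0xf=0x8 → r8
+0x06: 80 7c ⇒ word 0x7c80 (little)
  op=0x7c80>>11=0xf ⇒ cpl (R)
  rd: (w>>7)&0xf=0x9 → r9
+0x08: 00 30 ⇒ word 0x3000 (little)
  op=0x3000>>11=0x6 ⇒ bra (J)
  imm: (w>>0)&0x7ff=0x0 → #0

bra #6; shr r8, r4; cpl r9; bra #0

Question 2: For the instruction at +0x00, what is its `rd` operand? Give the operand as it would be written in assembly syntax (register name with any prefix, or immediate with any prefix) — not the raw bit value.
@+00  little-endian(44 3e) = 0x3e44
  opcode bits[15:11]=0x7: andi/RI
  rd@[10:7]=0xc ⇒ r12
  imm@[6:0]=0x44 ⇒ #68

r12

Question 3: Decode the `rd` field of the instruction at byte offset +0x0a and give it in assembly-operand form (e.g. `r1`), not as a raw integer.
r10

[0a] 29 3d → 0x3d29
  opcode bits[15:11]=0x7: andi/RI
  rd@[10:7]=0xa ⇒ r10
  imm@[6:0]=0x29 ⇒ #41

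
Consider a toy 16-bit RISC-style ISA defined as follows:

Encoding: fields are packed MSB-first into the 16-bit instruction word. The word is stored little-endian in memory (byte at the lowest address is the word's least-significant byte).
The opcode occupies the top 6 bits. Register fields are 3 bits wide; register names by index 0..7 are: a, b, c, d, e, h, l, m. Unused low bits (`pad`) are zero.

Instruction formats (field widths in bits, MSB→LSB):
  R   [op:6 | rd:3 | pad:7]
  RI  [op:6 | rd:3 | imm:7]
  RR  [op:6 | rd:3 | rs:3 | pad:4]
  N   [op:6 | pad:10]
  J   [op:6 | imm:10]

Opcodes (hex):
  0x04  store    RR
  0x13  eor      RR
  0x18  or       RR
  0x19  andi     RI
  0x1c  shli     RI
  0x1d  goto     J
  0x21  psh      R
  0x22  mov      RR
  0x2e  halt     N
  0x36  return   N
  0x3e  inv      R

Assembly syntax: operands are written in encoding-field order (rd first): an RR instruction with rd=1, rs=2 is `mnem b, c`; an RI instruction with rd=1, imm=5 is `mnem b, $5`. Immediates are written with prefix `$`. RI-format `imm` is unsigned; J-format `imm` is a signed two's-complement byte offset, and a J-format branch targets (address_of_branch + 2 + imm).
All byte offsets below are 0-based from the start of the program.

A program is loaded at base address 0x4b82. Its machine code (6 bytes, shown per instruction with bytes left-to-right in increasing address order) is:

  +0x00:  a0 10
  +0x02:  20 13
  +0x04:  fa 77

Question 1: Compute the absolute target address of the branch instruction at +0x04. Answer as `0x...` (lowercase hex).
+0x04: fa 77 ⇒ word 0x77fa (little)
  top 6b → 0x1d → goto [J]
  [9:0] imm=1018 (s10→-6) = $-6
  target = base 0x4b82 + off 0x04 + 2 + imm -6 = 0x4b82

0x4b82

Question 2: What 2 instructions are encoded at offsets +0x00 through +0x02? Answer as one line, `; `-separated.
store b, c; store l, c

[00] a0 10 → 0x10a0
  top 6b → 0x4 → store [RR]
  [9:7] rd=1 = b
  [6:4] rs=2 = c
[02] 20 13 → 0x1320
  top 6b → 0x4 → store [RR]
  [9:7] rd=6 = l
  [6:4] rs=2 = c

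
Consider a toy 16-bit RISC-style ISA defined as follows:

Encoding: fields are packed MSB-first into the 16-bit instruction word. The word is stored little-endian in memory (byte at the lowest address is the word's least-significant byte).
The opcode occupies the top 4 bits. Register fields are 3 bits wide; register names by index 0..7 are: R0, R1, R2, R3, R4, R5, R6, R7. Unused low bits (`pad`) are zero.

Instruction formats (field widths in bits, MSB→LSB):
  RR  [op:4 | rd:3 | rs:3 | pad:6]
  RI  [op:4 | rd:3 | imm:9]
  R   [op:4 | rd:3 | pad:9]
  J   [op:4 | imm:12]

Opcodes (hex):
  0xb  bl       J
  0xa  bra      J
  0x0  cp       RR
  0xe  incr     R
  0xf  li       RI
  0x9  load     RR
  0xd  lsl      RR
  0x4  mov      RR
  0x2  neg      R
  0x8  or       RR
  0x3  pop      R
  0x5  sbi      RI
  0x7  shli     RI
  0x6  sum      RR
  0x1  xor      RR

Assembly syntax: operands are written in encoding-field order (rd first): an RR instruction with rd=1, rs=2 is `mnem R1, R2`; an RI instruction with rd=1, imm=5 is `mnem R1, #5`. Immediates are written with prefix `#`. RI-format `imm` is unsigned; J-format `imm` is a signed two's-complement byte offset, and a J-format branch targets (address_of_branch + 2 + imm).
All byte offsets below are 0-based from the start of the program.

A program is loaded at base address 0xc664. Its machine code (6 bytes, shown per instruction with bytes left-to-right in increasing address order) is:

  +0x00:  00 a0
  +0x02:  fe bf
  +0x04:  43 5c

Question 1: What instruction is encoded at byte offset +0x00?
off 0x00: read 00 a0 as little → 0xa000
  opcode bits[15:12]=0xa: bra/J
  [11:0] imm=0 = #0

bra #0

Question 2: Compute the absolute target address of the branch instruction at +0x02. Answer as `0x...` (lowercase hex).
0xc666

+0x02: fe bf ⇒ word 0xbffe (little)
  opcode bits[15:12]=0xb: bl/J
  [11:0] imm=4094 (s12→-2) = #-2
  target = base 0xc664 + off 0x02 + 2 + imm -2 = 0xc666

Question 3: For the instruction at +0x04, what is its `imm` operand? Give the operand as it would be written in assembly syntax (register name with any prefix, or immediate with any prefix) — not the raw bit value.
#67

@+04  little-endian(43 5c) = 0x5c43
  top 4b → 0x5 → sbi [RI]
  rd: (w>>9)&0x7=0x6 → R6
  imm: (w>>0)&0x1ff=0x43 → #67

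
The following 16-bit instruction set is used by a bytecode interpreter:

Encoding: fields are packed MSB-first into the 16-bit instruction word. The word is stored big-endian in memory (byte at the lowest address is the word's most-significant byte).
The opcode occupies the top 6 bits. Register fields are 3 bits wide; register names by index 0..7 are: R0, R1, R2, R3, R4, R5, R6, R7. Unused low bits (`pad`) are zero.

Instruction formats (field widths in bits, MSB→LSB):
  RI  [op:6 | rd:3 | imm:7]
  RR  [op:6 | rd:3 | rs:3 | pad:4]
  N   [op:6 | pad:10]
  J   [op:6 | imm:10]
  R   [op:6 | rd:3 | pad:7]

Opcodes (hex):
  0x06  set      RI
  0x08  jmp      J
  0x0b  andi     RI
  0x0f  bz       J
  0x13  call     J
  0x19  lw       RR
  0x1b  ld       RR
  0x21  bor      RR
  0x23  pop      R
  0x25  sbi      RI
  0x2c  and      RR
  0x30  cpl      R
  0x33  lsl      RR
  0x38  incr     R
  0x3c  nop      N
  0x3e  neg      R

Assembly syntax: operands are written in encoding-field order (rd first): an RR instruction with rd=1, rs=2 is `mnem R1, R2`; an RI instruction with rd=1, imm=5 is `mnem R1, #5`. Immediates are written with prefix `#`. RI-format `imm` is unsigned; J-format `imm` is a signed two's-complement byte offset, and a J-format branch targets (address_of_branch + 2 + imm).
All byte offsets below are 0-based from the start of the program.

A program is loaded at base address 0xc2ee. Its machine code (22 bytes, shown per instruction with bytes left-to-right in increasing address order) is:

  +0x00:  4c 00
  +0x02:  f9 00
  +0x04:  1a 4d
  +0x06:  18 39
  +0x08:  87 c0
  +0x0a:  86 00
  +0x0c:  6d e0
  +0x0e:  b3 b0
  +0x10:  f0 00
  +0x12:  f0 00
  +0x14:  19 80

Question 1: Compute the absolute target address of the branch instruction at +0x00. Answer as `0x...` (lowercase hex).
0xc2f0

@+00  big-endian(4c 00) = 0x4c00
  top 6b → 0x13 → call [J]
  imm@[9:0]=0x0 ⇒ #0
  target = base 0xc2ee + off 0x00 + 2 + imm 0 = 0xc2f0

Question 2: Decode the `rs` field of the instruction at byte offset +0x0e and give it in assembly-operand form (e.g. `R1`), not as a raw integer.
@+0e  big-endian(b3 b0) = 0xb3b0
  op=0xb3b0>>10=0x2c ⇒ and (RR)
  rd: (w>>7)&0x7=0x7 → R7
  rs: (w>>4)&0x7=0x3 → R3

R3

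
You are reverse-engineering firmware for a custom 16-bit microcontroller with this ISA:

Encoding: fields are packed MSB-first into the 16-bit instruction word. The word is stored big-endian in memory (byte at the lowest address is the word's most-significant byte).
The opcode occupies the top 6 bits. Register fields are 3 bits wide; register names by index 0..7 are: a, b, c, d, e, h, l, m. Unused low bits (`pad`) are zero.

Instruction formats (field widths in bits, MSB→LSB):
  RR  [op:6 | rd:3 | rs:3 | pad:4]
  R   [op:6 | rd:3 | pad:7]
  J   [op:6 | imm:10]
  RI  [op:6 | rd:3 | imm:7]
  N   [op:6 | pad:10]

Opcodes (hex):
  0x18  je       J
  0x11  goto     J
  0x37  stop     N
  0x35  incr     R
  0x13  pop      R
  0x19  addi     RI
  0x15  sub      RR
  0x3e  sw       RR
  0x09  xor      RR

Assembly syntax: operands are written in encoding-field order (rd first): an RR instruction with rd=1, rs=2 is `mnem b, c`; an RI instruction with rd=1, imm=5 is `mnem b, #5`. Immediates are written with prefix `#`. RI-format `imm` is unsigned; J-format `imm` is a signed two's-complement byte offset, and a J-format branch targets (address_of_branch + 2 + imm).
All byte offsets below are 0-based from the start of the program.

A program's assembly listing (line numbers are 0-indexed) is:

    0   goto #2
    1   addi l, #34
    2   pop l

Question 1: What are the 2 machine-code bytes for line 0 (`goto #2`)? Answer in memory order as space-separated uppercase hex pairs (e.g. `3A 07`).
line 0 (goto): pack op=0x11:6|imm=2:10 = 0x4402; big→ 44 02

44 02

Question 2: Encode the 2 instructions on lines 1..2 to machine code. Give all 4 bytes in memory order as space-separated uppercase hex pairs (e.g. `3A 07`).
67 22 4F 00

1. addi fields op=0x19:6|rd=6:3|imm=34:7 → word 6722h → 67 22
2. pop fields op=0x13:6|rd=6:3|pad=0:7 → word 4f00h → 4f 00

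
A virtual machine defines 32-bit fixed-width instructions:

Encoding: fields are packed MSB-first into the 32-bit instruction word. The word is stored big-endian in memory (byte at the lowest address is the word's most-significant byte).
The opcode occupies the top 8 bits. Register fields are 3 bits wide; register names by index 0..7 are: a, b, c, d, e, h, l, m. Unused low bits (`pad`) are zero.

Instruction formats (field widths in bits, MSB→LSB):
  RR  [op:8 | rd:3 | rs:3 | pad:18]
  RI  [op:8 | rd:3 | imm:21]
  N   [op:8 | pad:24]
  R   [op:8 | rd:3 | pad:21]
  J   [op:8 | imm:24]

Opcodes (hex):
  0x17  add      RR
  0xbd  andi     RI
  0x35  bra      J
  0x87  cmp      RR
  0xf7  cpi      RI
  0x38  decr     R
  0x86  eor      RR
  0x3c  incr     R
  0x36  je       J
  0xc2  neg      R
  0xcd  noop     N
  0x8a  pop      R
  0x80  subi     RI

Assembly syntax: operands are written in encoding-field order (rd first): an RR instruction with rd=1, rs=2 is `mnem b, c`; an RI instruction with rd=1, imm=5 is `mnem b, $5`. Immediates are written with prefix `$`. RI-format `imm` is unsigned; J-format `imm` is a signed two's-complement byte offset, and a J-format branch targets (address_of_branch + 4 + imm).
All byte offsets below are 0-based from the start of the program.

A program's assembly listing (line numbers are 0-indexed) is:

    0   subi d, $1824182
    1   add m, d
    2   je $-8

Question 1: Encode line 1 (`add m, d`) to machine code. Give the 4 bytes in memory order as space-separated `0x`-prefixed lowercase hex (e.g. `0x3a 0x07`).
1. add fields op=0x17:8|rd=7:3|rs=3:3|pad=0:18 → word 17ec0000h → 17 ec 00 00

0x17 0xec 0x00 0x00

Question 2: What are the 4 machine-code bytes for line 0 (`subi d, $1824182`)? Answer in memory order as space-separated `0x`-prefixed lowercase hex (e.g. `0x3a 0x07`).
L0: subi op=0x80:8|rd=3:3|imm=1824182:21 ⇒ 0x807bd5b6 ⇒ big 80 7b d5 b6

0x80 0x7b 0xd5 0xb6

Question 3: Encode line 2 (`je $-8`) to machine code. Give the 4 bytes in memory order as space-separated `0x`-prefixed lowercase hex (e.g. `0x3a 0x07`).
0x36 0xff 0xff 0xf8

L2: je op=0x36:8|imm=-8:24 ⇒ 0x36fffff8 ⇒ big 36 ff ff f8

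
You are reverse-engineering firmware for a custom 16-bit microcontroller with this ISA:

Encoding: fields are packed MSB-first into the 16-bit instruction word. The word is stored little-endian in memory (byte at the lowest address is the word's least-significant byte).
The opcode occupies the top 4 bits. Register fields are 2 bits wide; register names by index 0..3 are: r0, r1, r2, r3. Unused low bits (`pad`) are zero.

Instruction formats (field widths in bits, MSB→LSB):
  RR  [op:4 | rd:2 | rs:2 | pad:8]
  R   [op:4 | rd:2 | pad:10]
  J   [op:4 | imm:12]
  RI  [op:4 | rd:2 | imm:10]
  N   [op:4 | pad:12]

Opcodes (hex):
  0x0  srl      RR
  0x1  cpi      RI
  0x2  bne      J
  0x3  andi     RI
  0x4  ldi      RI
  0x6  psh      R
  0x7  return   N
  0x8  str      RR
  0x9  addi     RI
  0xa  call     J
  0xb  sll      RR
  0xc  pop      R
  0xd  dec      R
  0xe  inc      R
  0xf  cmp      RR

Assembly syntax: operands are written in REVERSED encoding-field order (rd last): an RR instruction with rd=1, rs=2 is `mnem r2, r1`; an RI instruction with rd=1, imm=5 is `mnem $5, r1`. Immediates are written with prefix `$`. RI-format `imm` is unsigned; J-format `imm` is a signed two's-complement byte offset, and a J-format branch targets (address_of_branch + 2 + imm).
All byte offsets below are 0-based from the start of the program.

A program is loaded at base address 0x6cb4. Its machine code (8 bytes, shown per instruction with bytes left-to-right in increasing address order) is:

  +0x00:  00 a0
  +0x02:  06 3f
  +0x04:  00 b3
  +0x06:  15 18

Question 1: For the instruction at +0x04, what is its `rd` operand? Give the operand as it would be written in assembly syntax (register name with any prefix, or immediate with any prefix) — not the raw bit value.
r0

off 0x04: read 00 b3 as little → 0xb300
  opcode bits[15:12]=0xb: sll/RR
  [11:10] rd=0 = r0
  [9:8] rs=3 = r3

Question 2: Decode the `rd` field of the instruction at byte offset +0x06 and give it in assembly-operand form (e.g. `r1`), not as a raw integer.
+0x06: 15 18 ⇒ word 0x1815 (little)
  top 4b → 0x1 → cpi [RI]
  rd@[11:10]=0x2 ⇒ r2
  imm@[9:0]=0x15 ⇒ $21

r2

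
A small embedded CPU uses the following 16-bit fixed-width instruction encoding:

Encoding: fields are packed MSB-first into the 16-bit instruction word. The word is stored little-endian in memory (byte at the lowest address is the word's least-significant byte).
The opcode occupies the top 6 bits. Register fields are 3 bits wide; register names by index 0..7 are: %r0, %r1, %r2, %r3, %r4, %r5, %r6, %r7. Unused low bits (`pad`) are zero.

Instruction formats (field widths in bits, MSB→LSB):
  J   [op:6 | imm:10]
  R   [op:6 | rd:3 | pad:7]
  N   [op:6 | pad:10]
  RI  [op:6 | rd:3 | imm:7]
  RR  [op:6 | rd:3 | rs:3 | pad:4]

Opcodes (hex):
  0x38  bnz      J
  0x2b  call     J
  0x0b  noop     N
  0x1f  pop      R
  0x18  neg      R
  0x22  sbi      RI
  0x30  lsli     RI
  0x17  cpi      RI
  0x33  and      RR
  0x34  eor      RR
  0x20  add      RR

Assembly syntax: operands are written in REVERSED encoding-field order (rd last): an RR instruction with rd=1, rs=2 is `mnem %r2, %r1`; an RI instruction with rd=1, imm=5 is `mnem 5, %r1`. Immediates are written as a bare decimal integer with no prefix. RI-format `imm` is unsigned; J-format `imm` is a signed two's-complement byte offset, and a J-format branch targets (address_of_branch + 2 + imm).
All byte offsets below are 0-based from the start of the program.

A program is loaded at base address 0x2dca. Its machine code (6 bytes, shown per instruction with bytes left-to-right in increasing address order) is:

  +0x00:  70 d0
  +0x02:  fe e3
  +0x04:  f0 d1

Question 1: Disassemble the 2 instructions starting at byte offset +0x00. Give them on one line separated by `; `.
eor %r7, %r0; bnz -2

@+00  little-endian(70 d0) = 0xd070
  top 6b → 0x34 → eor [RR]
  rd: (w>>7)&0x7=0x0 → %r0
  rs: (w>>4)&0x7=0x7 → %r7
@+02  little-endian(fe e3) = 0xe3fe
  top 6b → 0x38 → bnz [J]
  imm: (w>>0)&0x3ff=0x3fe (s10→-2) → -2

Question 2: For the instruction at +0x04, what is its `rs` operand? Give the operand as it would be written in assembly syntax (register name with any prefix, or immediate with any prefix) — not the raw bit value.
%r7

+0x04: f0 d1 ⇒ word 0xd1f0 (little)
  opcode bits[15:10]=0x34: eor/RR
  [9:7] rd=3 = %r3
  [6:4] rs=7 = %r7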